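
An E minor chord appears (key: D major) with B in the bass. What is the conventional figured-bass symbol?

6/4

B is the fifth of E minor, so the chord is in second inversion.
A triad in second inversion is figured 6/4, conventionally abbreviated 6/4.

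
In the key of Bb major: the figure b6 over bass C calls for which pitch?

Counting 5 letter steps above C lands on A; in Bb major, that letter is A.
The b6 figure lowers it a semitone, giving Ab.

Ab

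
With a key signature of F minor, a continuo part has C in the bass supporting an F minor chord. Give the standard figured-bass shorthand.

C is the fifth of F minor, so the chord is in second inversion.
A triad in second inversion is figured 6/4, conventionally abbreviated 6/4.

6/4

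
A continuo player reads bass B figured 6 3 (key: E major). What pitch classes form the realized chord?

A third above B in this key is D#.
A sixth above B in this key is G#.
Together with the bass B, this spells G# minor in first inversion.

B, D#, G#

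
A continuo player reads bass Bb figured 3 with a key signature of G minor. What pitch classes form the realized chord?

The written figures 3 are shorthand for 5/3: the 5 is implied.
A third above Bb in this key is D.
A fifth above Bb in this key is F.
Together with the bass Bb, this spells Bb major in root position.

Bb, D, F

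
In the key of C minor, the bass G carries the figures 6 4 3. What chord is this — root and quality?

The figures 6 4 3 indicate a seventh chord in second inversion.
In second inversion the root lies a fourth above the bass: a fourth above G in C minor is C.
The chord tones are G, Bb, C, Eb, giving C minor seventh.

C minor seventh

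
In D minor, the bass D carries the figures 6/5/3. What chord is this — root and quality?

The figures 6/5/3 indicate a seventh chord in first inversion.
In first inversion the root lies a sixth above the bass: a sixth above D in D minor is Bb.
The chord tones are D, F, A, Bb, giving Bb major seventh.

Bb major seventh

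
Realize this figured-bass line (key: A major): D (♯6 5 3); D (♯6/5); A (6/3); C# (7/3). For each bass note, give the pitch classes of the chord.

D (#6/5/3): D, F#, A, B#.
D (#6/5/3): D, F#, A, B#.
A (6/3): A, C#, F#.
C# (7/5/3): C#, E, G#, B.

D, F#, A, B# | D, F#, A, B# | A, C#, F# | C#, E, G#, B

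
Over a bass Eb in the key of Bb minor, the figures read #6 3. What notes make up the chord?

Eb, Gb, C#

A third above Eb in this key is Gb.
A sixth above Eb in this key is C, raised to C# by the sharp.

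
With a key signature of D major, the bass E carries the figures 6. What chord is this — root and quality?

The figures 6 indicate a triad in first inversion.
In first inversion the root lies a sixth above the bass: a sixth above E in D major is C#.
The chord tones are E, G, C#, giving C# diminished.

C# diminished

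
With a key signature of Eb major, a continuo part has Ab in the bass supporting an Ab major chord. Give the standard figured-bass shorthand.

Ab is the root of Ab major, so the chord is in root position.
A triad in root position is figured 5/3, conventionally abbreviated (no figures — root-position triad).

no figures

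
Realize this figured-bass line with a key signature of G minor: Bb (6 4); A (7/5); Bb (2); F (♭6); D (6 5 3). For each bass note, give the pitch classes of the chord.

Bb, Eb, G | A, C, Eb, G | Bb, C, Eb, G | F, A, Db | D, F, A, Bb

Bb (6/4): Bb, Eb, G.
A (7/5/3): A, C, Eb, G.
Bb (6/4/2): Bb, C, Eb, G.
F (b6/3): F, A, Db.
D (6/5/3): D, F, A, Bb.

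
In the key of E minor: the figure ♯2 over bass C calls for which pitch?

D#

Counting 1 letter step above C lands on D; in E minor, that letter is D.
The #2 figure raises it a semitone, giving D#.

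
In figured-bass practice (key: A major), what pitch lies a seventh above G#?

F#

Counting 6 letter steps above G# lands on F; in A major, that letter is F#.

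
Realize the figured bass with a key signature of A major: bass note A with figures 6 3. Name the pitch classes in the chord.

A, C#, F#

A third above A in this key is C#.
A sixth above A in this key is F#.
Together with the bass A, this spells F# minor in first inversion.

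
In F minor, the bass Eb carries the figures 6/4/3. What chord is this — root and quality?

Ab major seventh

The figures 6/4/3 indicate a seventh chord in second inversion.
In second inversion the root lies a fourth above the bass: a fourth above Eb in F minor is Ab.
The chord tones are Eb, G, Ab, C, giving Ab major seventh.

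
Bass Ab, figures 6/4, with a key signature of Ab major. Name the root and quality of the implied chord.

Db major

The figures 6/4 indicate a triad in second inversion.
In second inversion the root lies a fourth above the bass: a fourth above Ab in Ab major is Db.
The chord tones are Ab, Db, F, giving Db major.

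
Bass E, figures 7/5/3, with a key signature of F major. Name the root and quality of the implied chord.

E half-diminished seventh

The figures 7/5/3 indicate a seventh chord in root position.
In root position the bass is the root, so the root is E.
The chord tones are E, G, Bb, D, giving E half-diminished seventh.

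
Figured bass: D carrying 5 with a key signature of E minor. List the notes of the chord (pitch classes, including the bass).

The written figures 5 are shorthand for 5/3: the 3 is implied.
A third above D in this key is F#.
A fifth above D in this key is A.
Together with the bass D, this spells D major in root position.

D, F#, A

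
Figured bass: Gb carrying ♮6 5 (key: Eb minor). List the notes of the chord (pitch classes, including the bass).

The written figures ♮6 5 are shorthand for 6/5/3: the 3 is implied.
A third above Gb in this key is Bb.
A fifth above Gb in this key is Db.
A sixth above Gb in this key is Eb, made natural (E) by the ♮ figure.

Gb, Bb, Db, E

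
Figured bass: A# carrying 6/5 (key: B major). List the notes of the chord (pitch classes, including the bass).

A#, C#, E, F#

The written figures 6/5 are shorthand for 6/5/3: the 3 is implied.
A third above A# in this key is C#.
A fifth above A# in this key is E.
A sixth above A# in this key is F#.
Together with the bass A#, this spells F# dominant seventh in first inversion.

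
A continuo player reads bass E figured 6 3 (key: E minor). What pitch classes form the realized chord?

E, G, C

A third above E in this key is G.
A sixth above E in this key is C.
Together with the bass E, this spells C major in first inversion.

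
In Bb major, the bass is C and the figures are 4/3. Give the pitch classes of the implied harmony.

C, Eb, F, A

The written figures 4/3 are shorthand for 6/4/3: the 6 is implied.
A third above C in this key is Eb.
A fourth above C in this key is F.
A sixth above C in this key is A.
Together with the bass C, this spells F dominant seventh in second inversion.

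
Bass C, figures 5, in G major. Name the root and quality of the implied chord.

C major

The figures 5 indicate a triad in root position.
In root position the bass is the root, so the root is C.
The chord tones are C, E, G, giving C major.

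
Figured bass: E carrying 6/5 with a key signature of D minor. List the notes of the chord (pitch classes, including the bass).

E, G, Bb, C

The written figures 6/5 are shorthand for 6/5/3: the 3 is implied.
A third above E in this key is G.
A fifth above E in this key is Bb.
A sixth above E in this key is C.
Together with the bass E, this spells C dominant seventh in first inversion.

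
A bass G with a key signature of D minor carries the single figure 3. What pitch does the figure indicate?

Bb

Counting 2 letter steps above G lands on B; in D minor, that letter is Bb.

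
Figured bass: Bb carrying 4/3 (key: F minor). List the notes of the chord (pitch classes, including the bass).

Bb, Db, Eb, G

The written figures 4/3 are shorthand for 6/4/3: the 6 is implied.
A third above Bb in this key is Db.
A fourth above Bb in this key is Eb.
A sixth above Bb in this key is G.
Together with the bass Bb, this spells Eb dominant seventh in second inversion.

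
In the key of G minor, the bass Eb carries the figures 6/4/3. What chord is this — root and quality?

The figures 6/4/3 indicate a seventh chord in second inversion.
In second inversion the root lies a fourth above the bass: a fourth above Eb in G minor is A.
The chord tones are Eb, G, A, C, giving A half-diminished seventh.

A half-diminished seventh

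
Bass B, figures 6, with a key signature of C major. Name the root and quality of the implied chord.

The figures 6 indicate a triad in first inversion.
In first inversion the root lies a sixth above the bass: a sixth above B in C major is G.
The chord tones are B, D, G, giving G major.

G major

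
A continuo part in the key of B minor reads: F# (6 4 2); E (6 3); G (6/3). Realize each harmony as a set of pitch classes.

F# (6/4/2): F#, G, B, D.
E (6/3): E, G, C#.
G (6/3): G, B, E.

F#, G, B, D | E, G, C# | G, B, E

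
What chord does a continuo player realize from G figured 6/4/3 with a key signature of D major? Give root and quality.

C# half-diminished seventh

The figures 6/4/3 indicate a seventh chord in second inversion.
In second inversion the root lies a fourth above the bass: a fourth above G in D major is C#.
The chord tones are G, B, C#, E, giving C# half-diminished seventh.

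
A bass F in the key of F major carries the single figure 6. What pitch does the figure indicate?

D

Counting 5 letter steps above F lands on D; in F major, that letter is D.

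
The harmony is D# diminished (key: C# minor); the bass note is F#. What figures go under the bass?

6

F# is the third of D# diminished, so the chord is in first inversion.
A triad in first inversion is figured 6/3, conventionally abbreviated 6.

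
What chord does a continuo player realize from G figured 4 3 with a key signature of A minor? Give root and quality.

The figures 4 3 indicate a seventh chord in second inversion.
In second inversion the root lies a fourth above the bass: a fourth above G in A minor is C.
The chord tones are G, B, C, E, giving C major seventh.

C major seventh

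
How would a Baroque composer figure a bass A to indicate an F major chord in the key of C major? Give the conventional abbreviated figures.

6

A is the third of F major, so the chord is in first inversion.
A triad in first inversion is figured 6/3, conventionally abbreviated 6.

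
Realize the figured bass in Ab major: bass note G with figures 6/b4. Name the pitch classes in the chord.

G, Cb, Eb

A fourth above G in this key is C, lowered to Cb by the flat.
A sixth above G in this key is Eb.
Together with the bass G, this spells Cb augmented in second inversion.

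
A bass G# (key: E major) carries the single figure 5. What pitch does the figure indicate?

Counting 4 letter steps above G# lands on D; in E major, that letter is D#.

D#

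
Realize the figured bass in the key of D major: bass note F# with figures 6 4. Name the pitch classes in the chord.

F#, B, D

A fourth above F# in this key is B.
A sixth above F# in this key is D.
Together with the bass F#, this spells B minor in second inversion.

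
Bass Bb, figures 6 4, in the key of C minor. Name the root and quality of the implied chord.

Eb major

The figures 6 4 indicate a triad in second inversion.
In second inversion the root lies a fourth above the bass: a fourth above Bb in C minor is Eb.
The chord tones are Bb, Eb, G, giving Eb major.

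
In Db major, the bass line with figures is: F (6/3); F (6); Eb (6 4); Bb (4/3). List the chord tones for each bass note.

F (6/3): F, Ab, Db.
F (6/3): F, Ab, Db.
Eb (6/4): Eb, Ab, C.
Bb (6/4/3): Bb, Db, Eb, Gb.

F, Ab, Db | F, Ab, Db | Eb, Ab, C | Bb, Db, Eb, Gb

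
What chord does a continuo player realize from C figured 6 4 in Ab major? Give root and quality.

F minor

The figures 6 4 indicate a triad in second inversion.
In second inversion the root lies a fourth above the bass: a fourth above C in Ab major is F.
The chord tones are C, F, Ab, giving F minor.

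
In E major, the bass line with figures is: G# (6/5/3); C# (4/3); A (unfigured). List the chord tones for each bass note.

G# (6/5/3): G#, B, D#, E.
C# (6/4/3): C#, E, F#, A.
A (5/3): A, C#, E.

G#, B, D#, E | C#, E, F#, A | A, C#, E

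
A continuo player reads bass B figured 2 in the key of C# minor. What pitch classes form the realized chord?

The written figures 2 are shorthand for 6/4/2: the 6/4 are implied.
A second above B in this key is C#.
A fourth above B in this key is E.
A sixth above B in this key is G#.
Together with the bass B, this spells C# minor seventh in third inversion.

B, C#, E, G#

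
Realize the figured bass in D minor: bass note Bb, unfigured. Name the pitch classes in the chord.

An unfigured bass implies 5/3.
A third above Bb in this key is D.
A fifth above Bb in this key is F.
Together with the bass Bb, this spells Bb major in root position.

Bb, D, F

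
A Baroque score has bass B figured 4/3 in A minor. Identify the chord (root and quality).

The figures 4/3 indicate a seventh chord in second inversion.
In second inversion the root lies a fourth above the bass: a fourth above B in A minor is E.
The chord tones are B, D, E, G, giving E minor seventh.

E minor seventh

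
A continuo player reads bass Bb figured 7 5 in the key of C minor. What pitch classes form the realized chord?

The written figures 7 5 are shorthand for 7/5/3: the 3 is implied.
A third above Bb in this key is D.
A fifth above Bb in this key is F.
A seventh above Bb in this key is Ab.
Together with the bass Bb, this spells Bb dominant seventh in root position.

Bb, D, F, Ab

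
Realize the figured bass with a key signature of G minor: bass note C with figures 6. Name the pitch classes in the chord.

The written figures 6 are shorthand for 6/3: the 3 is implied.
A third above C in this key is Eb.
A sixth above C in this key is A.
Together with the bass C, this spells A diminished in first inversion.

C, Eb, A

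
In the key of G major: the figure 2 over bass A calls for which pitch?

Counting 1 letter step above A lands on B; in G major, that letter is B.

B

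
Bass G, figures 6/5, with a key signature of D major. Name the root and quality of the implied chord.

E minor seventh

The figures 6/5 indicate a seventh chord in first inversion.
In first inversion the root lies a sixth above the bass: a sixth above G in D major is E.
The chord tones are G, B, D, E, giving E minor seventh.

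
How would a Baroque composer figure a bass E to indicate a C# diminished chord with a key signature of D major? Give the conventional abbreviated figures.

6

E is the third of C# diminished, so the chord is in first inversion.
A triad in first inversion is figured 6/3, conventionally abbreviated 6.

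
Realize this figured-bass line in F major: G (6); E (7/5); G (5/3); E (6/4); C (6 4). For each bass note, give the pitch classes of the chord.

G (6/3): G, Bb, E.
E (7/5/3): E, G, Bb, D.
G (5/3): G, Bb, D.
E (6/4): E, A, C.
C (6/4): C, F, A.

G, Bb, E | E, G, Bb, D | G, Bb, D | E, A, C | C, F, A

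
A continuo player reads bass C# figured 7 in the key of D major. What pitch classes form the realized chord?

C#, E, G, B

The written figures 7 are shorthand for 7/5/3: the 5/3 are implied.
A third above C# in this key is E.
A fifth above C# in this key is G.
A seventh above C# in this key is B.
Together with the bass C#, this spells C# half-diminished seventh in root position.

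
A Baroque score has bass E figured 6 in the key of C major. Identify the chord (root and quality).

C major

The figures 6 indicate a triad in first inversion.
In first inversion the root lies a sixth above the bass: a sixth above E in C major is C.
The chord tones are E, G, C, giving C major.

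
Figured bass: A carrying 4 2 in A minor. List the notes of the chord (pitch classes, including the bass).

A, B, D, F

The written figures 4 2 are shorthand for 6/4/2: the 6 is implied.
A second above A in this key is B.
A fourth above A in this key is D.
A sixth above A in this key is F.
Together with the bass A, this spells B half-diminished seventh in third inversion.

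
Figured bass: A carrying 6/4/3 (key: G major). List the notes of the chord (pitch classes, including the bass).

A third above A in this key is C.
A fourth above A in this key is D.
A sixth above A in this key is F#.
Together with the bass A, this spells D dominant seventh in second inversion.

A, C, D, F#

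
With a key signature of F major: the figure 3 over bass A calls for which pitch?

Counting 2 letter steps above A lands on C; in F major, that letter is C.

C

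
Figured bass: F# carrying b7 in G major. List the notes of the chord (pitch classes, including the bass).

F#, A, C, Eb

The written figures b7 are shorthand for 7/5/3: the 5/3 are implied.
A third above F# in this key is A.
A fifth above F# in this key is C.
A seventh above F# in this key is E, lowered to Eb by the flat.
Together with the bass F#, this spells F# diminished seventh in root position.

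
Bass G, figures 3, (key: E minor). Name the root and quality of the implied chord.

G major

The figures 3 indicate a triad in root position.
In root position the bass is the root, so the root is G.
The chord tones are G, B, D, giving G major.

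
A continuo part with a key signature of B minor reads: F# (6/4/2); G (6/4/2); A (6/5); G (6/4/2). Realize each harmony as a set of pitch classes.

F#, G, B, D | G, A, C#, E | A, C#, E, F# | G, A, C#, E

F# (6/4/2): F#, G, B, D.
G (6/4/2): G, A, C#, E.
A (6/5/3): A, C#, E, F#.
G (6/4/2): G, A, C#, E.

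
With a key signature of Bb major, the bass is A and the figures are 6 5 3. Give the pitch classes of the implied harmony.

A third above A in this key is C.
A fifth above A in this key is Eb.
A sixth above A in this key is F.
Together with the bass A, this spells F dominant seventh in first inversion.

A, C, Eb, F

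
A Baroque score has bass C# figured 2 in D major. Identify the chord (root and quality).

D major seventh

The figures 2 indicate a seventh chord in third inversion.
In third inversion the root lies a second above the bass: a second above C# in D major is D.
The chord tones are C#, D, F#, A, giving D major seventh.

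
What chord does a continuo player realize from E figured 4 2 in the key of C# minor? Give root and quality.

F# minor seventh

The figures 4 2 indicate a seventh chord in third inversion.
In third inversion the root lies a second above the bass: a second above E in C# minor is F#.
The chord tones are E, F#, A, C#, giving F# minor seventh.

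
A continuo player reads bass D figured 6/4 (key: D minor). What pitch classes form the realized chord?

A fourth above D in this key is G.
A sixth above D in this key is Bb.
Together with the bass D, this spells G minor in second inversion.

D, G, Bb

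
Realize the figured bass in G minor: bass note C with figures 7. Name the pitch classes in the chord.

C, Eb, G, Bb

The written figures 7 are shorthand for 7/5/3: the 5/3 are implied.
A third above C in this key is Eb.
A fifth above C in this key is G.
A seventh above C in this key is Bb.
Together with the bass C, this spells C minor seventh in root position.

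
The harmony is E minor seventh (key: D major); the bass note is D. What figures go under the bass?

4/2

D is the seventh of E minor seventh, so the chord is in third inversion.
A seventh chord in third inversion is figured 6/4/2, conventionally abbreviated 4/2.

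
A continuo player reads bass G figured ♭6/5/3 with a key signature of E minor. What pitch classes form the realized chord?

G, B, D, Eb

A third above G in this key is B.
A fifth above G in this key is D.
A sixth above G in this key is E, lowered to Eb by the flat.
Together with the bass G, this spells Eb augmented major seventh in first inversion.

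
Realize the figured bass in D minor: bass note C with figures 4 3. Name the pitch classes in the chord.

The written figures 4 3 are shorthand for 6/4/3: the 6 is implied.
A third above C in this key is E.
A fourth above C in this key is F.
A sixth above C in this key is A.
Together with the bass C, this spells F major seventh in second inversion.

C, E, F, A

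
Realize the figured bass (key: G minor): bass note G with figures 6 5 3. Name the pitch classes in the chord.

G, Bb, D, Eb

A third above G in this key is Bb.
A fifth above G in this key is D.
A sixth above G in this key is Eb.
Together with the bass G, this spells Eb major seventh in first inversion.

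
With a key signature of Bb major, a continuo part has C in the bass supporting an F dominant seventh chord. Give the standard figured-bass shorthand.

4/3

C is the fifth of F dominant seventh, so the chord is in second inversion.
A seventh chord in second inversion is figured 6/4/3, conventionally abbreviated 4/3.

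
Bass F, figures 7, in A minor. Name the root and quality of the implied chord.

The figures 7 indicate a seventh chord in root position.
In root position the bass is the root, so the root is F.
The chord tones are F, A, C, E, giving F major seventh.

F major seventh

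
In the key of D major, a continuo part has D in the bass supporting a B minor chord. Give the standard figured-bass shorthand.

D is the third of B minor, so the chord is in first inversion.
A triad in first inversion is figured 6/3, conventionally abbreviated 6.

6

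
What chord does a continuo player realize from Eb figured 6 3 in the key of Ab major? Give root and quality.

C minor

The figures 6 3 indicate a triad in first inversion.
In first inversion the root lies a sixth above the bass: a sixth above Eb in Ab major is C.
The chord tones are Eb, G, C, giving C minor.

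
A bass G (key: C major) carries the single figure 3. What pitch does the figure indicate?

B

Counting 2 letter steps above G lands on B; in C major, that letter is B.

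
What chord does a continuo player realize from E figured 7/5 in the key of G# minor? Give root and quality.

The figures 7/5 indicate a seventh chord in root position.
In root position the bass is the root, so the root is E.
The chord tones are E, G#, B, D#, giving E major seventh.

E major seventh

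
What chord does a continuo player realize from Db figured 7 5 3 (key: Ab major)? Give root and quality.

Db major seventh

The figures 7 5 3 indicate a seventh chord in root position.
In root position the bass is the root, so the root is Db.
The chord tones are Db, F, Ab, C, giving Db major seventh.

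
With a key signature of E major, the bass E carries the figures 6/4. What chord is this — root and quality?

A major

The figures 6/4 indicate a triad in second inversion.
In second inversion the root lies a fourth above the bass: a fourth above E in E major is A.
The chord tones are E, A, C#, giving A major.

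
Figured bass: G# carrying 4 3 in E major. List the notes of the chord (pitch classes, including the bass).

G#, B, C#, E

The written figures 4 3 are shorthand for 6/4/3: the 6 is implied.
A third above G# in this key is B.
A fourth above G# in this key is C#.
A sixth above G# in this key is E.
Together with the bass G#, this spells C# minor seventh in second inversion.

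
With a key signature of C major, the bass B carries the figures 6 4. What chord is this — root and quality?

E minor

The figures 6 4 indicate a triad in second inversion.
In second inversion the root lies a fourth above the bass: a fourth above B in C major is E.
The chord tones are B, E, G, giving E minor.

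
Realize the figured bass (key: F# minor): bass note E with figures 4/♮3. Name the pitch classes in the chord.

E, G, A, C#

The written figures 4/♮3 are shorthand for 6/4/3: the 6 is implied.
A third above E in this key is G#, made natural (G) by the ♮ figure.
A fourth above E in this key is A.
A sixth above E in this key is C#.
Together with the bass E, this spells A dominant seventh in second inversion.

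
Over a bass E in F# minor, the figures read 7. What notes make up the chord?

E, G#, B, D

The written figures 7 are shorthand for 7/5/3: the 5/3 are implied.
A third above E in this key is G#.
A fifth above E in this key is B.
A seventh above E in this key is D.
Together with the bass E, this spells E dominant seventh in root position.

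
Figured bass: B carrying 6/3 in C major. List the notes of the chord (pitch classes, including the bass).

A third above B in this key is D.
A sixth above B in this key is G.
Together with the bass B, this spells G major in first inversion.

B, D, G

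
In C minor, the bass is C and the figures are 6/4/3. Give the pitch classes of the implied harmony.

A third above C in this key is Eb.
A fourth above C in this key is F.
A sixth above C in this key is Ab.
Together with the bass C, this spells F minor seventh in second inversion.

C, Eb, F, Ab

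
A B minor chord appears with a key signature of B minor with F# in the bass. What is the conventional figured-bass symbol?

6/4

F# is the fifth of B minor, so the chord is in second inversion.
A triad in second inversion is figured 6/4, conventionally abbreviated 6/4.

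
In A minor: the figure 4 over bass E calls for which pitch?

Counting 3 letter steps above E lands on A; in A minor, that letter is A.

A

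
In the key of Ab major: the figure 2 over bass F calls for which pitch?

G

Counting 1 letter step above F lands on G; in Ab major, that letter is G.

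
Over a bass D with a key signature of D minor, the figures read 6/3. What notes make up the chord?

D, F, Bb

A third above D in this key is F.
A sixth above D in this key is Bb.
Together with the bass D, this spells Bb major in first inversion.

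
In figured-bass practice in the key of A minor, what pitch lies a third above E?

Counting 2 letter steps above E lands on G; in A minor, that letter is G.

G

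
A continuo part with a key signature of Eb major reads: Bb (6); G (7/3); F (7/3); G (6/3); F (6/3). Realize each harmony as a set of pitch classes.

Bb, D, G | G, Bb, D, F | F, Ab, C, Eb | G, Bb, Eb | F, Ab, D

Bb (6/3): Bb, D, G.
G (7/5/3): G, Bb, D, F.
F (7/5/3): F, Ab, C, Eb.
G (6/3): G, Bb, Eb.
F (6/3): F, Ab, D.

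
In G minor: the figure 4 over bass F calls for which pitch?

Bb

Counting 3 letter steps above F lands on B; in G minor, that letter is Bb.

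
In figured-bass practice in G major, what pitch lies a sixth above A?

F#

Counting 5 letter steps above A lands on F; in G major, that letter is F#.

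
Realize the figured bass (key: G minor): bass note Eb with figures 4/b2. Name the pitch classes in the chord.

Eb, Fb, A, C

The written figures 4/b2 are shorthand for 6/4/2: the 6 is implied.
A second above Eb in this key is F, lowered to Fb by the flat.
A fourth above Eb in this key is A.
A sixth above Eb in this key is C.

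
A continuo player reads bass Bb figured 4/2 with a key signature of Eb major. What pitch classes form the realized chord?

Bb, C, Eb, G

The written figures 4/2 are shorthand for 6/4/2: the 6 is implied.
A second above Bb in this key is C.
A fourth above Bb in this key is Eb.
A sixth above Bb in this key is G.
Together with the bass Bb, this spells C minor seventh in third inversion.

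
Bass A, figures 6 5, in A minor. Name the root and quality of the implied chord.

F major seventh

The figures 6 5 indicate a seventh chord in first inversion.
In first inversion the root lies a sixth above the bass: a sixth above A in A minor is F.
The chord tones are A, C, E, F, giving F major seventh.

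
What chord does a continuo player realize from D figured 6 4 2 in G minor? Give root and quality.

Eb major seventh

The figures 6 4 2 indicate a seventh chord in third inversion.
In third inversion the root lies a second above the bass: a second above D in G minor is Eb.
The chord tones are D, Eb, G, Bb, giving Eb major seventh.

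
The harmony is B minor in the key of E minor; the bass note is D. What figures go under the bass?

6

D is the third of B minor, so the chord is in first inversion.
A triad in first inversion is figured 6/3, conventionally abbreviated 6.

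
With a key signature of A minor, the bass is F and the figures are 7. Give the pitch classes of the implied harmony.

F, A, C, E

The written figures 7 are shorthand for 7/5/3: the 5/3 are implied.
A third above F in this key is A.
A fifth above F in this key is C.
A seventh above F in this key is E.
Together with the bass F, this spells F major seventh in root position.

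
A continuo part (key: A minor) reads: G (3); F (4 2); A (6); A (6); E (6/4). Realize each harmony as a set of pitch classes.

G (5/3): G, B, D.
F (6/4/2): F, G, B, D.
A (6/3): A, C, F.
A (6/3): A, C, F.
E (6/4): E, A, C.

G, B, D | F, G, B, D | A, C, F | A, C, F | E, A, C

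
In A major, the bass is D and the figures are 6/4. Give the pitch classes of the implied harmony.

A fourth above D in this key is G#.
A sixth above D in this key is B.
Together with the bass D, this spells G# diminished in second inversion.

D, G#, B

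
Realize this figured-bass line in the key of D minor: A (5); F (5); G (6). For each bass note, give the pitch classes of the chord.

A (5/3): A, C, E.
F (5/3): F, A, C.
G (6/3): G, Bb, E.

A, C, E | F, A, C | G, Bb, E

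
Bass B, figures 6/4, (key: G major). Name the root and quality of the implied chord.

The figures 6/4 indicate a triad in second inversion.
In second inversion the root lies a fourth above the bass: a fourth above B in G major is E.
The chord tones are B, E, G, giving E minor.

E minor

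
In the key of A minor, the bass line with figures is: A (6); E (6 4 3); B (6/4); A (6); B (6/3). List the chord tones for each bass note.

A (6/3): A, C, F.
E (6/4/3): E, G, A, C.
B (6/4): B, E, G.
A (6/3): A, C, F.
B (6/3): B, D, G.

A, C, F | E, G, A, C | B, E, G | A, C, F | B, D, G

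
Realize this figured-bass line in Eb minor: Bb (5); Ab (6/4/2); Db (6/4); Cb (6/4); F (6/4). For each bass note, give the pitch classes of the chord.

Bb (5/3): Bb, Db, F.
Ab (6/4/2): Ab, Bb, Db, F.
Db (6/4): Db, Gb, Bb.
Cb (6/4): Cb, F, Ab.
F (6/4): F, Bb, Db.

Bb, Db, F | Ab, Bb, Db, F | Db, Gb, Bb | Cb, F, Ab | F, Bb, Db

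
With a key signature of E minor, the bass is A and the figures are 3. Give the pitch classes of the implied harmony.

A, C, E

The written figures 3 are shorthand for 5/3: the 5 is implied.
A third above A in this key is C.
A fifth above A in this key is E.
Together with the bass A, this spells A minor in root position.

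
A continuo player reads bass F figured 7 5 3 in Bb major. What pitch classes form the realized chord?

A third above F in this key is A.
A fifth above F in this key is C.
A seventh above F in this key is Eb.
Together with the bass F, this spells F dominant seventh in root position.

F, A, C, Eb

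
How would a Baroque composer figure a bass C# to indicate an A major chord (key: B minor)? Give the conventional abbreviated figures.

C# is the third of A major, so the chord is in first inversion.
A triad in first inversion is figured 6/3, conventionally abbreviated 6.

6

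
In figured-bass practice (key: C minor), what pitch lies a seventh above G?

Counting 6 letter steps above G lands on F; in C minor, that letter is F.

F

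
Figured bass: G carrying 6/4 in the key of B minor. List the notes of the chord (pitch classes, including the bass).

G, C#, E

A fourth above G in this key is C#.
A sixth above G in this key is E.
Together with the bass G, this spells C# diminished in second inversion.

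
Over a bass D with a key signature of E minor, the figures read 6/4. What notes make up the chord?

A fourth above D in this key is G.
A sixth above D in this key is B.
Together with the bass D, this spells G major in second inversion.

D, G, B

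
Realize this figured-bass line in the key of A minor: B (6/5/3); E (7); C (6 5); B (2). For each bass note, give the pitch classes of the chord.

B (6/5/3): B, D, F, G.
E (7/5/3): E, G, B, D.
C (6/5/3): C, E, G, A.
B (6/4/2): B, C, E, G.

B, D, F, G | E, G, B, D | C, E, G, A | B, C, E, G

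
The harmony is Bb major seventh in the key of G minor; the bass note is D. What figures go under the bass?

D is the third of Bb major seventh, so the chord is in first inversion.
A seventh chord in first inversion is figured 6/5/3, conventionally abbreviated 6/5.

6/5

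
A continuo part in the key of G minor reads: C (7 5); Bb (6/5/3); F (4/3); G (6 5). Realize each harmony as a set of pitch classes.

C (7/5/3): C, Eb, G, Bb.
Bb (6/5/3): Bb, D, F, G.
F (6/4/3): F, A, Bb, D.
G (6/5/3): G, Bb, D, Eb.

C, Eb, G, Bb | Bb, D, F, G | F, A, Bb, D | G, Bb, D, Eb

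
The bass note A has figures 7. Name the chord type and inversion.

seventh chord, root position

7 is shorthand for 7/5/3.
Intervals of 7/5/3 above the bass form a seventh chord; the bass is the root, so this is root position.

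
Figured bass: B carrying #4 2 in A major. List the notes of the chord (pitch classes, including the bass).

The written figures #4 2 are shorthand for 6/4/2: the 6 is implied.
A second above B in this key is C#.
A fourth above B in this key is E, raised to E# by the sharp.
A sixth above B in this key is G#.
Together with the bass B, this spells C# dominant seventh in third inversion.

B, C#, E#, G#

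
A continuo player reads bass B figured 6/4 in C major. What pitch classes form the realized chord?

A fourth above B in this key is E.
A sixth above B in this key is G.
Together with the bass B, this spells E minor in second inversion.

B, E, G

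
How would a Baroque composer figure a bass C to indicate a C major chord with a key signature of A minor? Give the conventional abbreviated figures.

C is the root of C major, so the chord is in root position.
A triad in root position is figured 5/3, conventionally abbreviated (no figures — root-position triad).

no figures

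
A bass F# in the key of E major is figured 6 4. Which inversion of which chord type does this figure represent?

Intervals of 6/4 above the bass form a triad; the bass is the fifth, so this is second inversion.

triad, second inversion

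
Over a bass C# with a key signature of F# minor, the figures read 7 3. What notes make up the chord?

C#, E, G#, B

The written figures 7 3 are shorthand for 7/5/3: the 5 is implied.
A third above C# in this key is E.
A fifth above C# in this key is G#.
A seventh above C# in this key is B.
Together with the bass C#, this spells C# minor seventh in root position.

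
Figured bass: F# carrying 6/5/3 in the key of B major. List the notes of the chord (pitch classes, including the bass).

A third above F# in this key is A#.
A fifth above F# in this key is C#.
A sixth above F# in this key is D#.
Together with the bass F#, this spells D# minor seventh in first inversion.

F#, A#, C#, D#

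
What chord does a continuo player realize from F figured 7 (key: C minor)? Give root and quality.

The figures 7 indicate a seventh chord in root position.
In root position the bass is the root, so the root is F.
The chord tones are F, Ab, C, Eb, giving F minor seventh.

F minor seventh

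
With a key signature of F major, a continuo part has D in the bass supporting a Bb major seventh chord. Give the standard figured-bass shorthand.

6/5

D is the third of Bb major seventh, so the chord is in first inversion.
A seventh chord in first inversion is figured 6/5/3, conventionally abbreviated 6/5.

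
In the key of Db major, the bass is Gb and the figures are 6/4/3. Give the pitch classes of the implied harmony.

Gb, Bb, C, Eb

A third above Gb in this key is Bb.
A fourth above Gb in this key is C.
A sixth above Gb in this key is Eb.
Together with the bass Gb, this spells C half-diminished seventh in second inversion.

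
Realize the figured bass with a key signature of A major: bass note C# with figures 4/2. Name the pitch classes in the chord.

The written figures 4/2 are shorthand for 6/4/2: the 6 is implied.
A second above C# in this key is D.
A fourth above C# in this key is F#.
A sixth above C# in this key is A.
Together with the bass C#, this spells D major seventh in third inversion.

C#, D, F#, A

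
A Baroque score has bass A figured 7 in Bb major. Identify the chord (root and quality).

A half-diminished seventh

The figures 7 indicate a seventh chord in root position.
In root position the bass is the root, so the root is A.
The chord tones are A, C, Eb, G, giving A half-diminished seventh.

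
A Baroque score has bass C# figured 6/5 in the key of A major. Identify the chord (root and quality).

The figures 6/5 indicate a seventh chord in first inversion.
In first inversion the root lies a sixth above the bass: a sixth above C# in A major is A.
The chord tones are C#, E, G#, A, giving A major seventh.

A major seventh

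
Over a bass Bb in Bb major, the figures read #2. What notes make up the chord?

The written figures #2 are shorthand for 6/4/2: the 6/4 are implied.
A second above Bb in this key is C, raised to C# by the sharp.
A fourth above Bb in this key is Eb.
A sixth above Bb in this key is G.

Bb, C#, Eb, G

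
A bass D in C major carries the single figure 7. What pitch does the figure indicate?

C

Counting 6 letter steps above D lands on C; in C major, that letter is C.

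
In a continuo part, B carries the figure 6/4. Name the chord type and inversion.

triad, second inversion

Intervals of 6/4 above the bass form a triad; the bass is the fifth, so this is second inversion.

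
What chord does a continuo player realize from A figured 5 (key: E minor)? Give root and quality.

A minor

The figures 5 indicate a triad in root position.
In root position the bass is the root, so the root is A.
The chord tones are A, C, E, giving A minor.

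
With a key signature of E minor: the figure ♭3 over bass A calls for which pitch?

Counting 2 letter steps above A lands on C; in E minor, that letter is C.
The b3 figure lowers it a semitone, giving Cb.

Cb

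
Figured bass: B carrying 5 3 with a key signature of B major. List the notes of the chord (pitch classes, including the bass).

B, D#, F#

A third above B in this key is D#.
A fifth above B in this key is F#.
Together with the bass B, this spells B major in root position.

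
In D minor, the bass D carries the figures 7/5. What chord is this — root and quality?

The figures 7/5 indicate a seventh chord in root position.
In root position the bass is the root, so the root is D.
The chord tones are D, F, A, C, giving D minor seventh.

D minor seventh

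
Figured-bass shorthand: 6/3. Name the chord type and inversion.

triad, first inversion

Intervals of 6/3 above the bass form a triad; the bass is the third, so this is first inversion.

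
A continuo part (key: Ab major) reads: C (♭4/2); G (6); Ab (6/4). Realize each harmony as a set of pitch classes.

C, Db, Fb, Ab | G, Bb, Eb | Ab, Db, F

C (6/b4/2): C, Db, Fb, Ab.
G (6/3): G, Bb, Eb.
Ab (6/4): Ab, Db, F.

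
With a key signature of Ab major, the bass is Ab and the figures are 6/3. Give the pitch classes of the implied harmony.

Ab, C, F

A third above Ab in this key is C.
A sixth above Ab in this key is F.
Together with the bass Ab, this spells F minor in first inversion.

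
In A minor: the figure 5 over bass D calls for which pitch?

A

Counting 4 letter steps above D lands on A; in A minor, that letter is A.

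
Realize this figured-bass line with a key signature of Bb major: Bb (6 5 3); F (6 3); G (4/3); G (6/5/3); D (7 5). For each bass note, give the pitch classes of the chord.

Bb (6/5/3): Bb, D, F, G.
F (6/3): F, A, D.
G (6/4/3): G, Bb, C, Eb.
G (6/5/3): G, Bb, D, Eb.
D (7/5/3): D, F, A, C.

Bb, D, F, G | F, A, D | G, Bb, C, Eb | G, Bb, D, Eb | D, F, A, C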